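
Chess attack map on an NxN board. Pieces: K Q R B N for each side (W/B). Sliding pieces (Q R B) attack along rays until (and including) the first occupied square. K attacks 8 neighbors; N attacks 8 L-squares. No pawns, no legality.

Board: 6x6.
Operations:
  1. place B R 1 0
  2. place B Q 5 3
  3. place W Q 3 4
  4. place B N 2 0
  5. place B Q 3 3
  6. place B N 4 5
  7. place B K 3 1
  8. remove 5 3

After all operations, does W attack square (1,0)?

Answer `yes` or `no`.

Op 1: place BR@(1,0)
Op 2: place BQ@(5,3)
Op 3: place WQ@(3,4)
Op 4: place BN@(2,0)
Op 5: place BQ@(3,3)
Op 6: place BN@(4,5)
Op 7: place BK@(3,1)
Op 8: remove (5,3)
Per-piece attacks for W:
  WQ@(3,4): attacks (3,5) (3,3) (4,4) (5,4) (2,4) (1,4) (0,4) (4,5) (4,3) (5,2) (2,5) (2,3) (1,2) (0,1) [ray(0,-1) blocked at (3,3); ray(1,1) blocked at (4,5)]
W attacks (1,0): no

Answer: no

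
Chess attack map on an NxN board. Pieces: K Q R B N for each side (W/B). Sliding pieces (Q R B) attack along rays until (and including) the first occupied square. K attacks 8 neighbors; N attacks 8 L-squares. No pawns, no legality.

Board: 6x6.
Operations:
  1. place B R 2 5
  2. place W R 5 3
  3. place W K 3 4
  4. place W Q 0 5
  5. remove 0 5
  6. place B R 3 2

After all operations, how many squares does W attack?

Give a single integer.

Op 1: place BR@(2,5)
Op 2: place WR@(5,3)
Op 3: place WK@(3,4)
Op 4: place WQ@(0,5)
Op 5: remove (0,5)
Op 6: place BR@(3,2)
Per-piece attacks for W:
  WK@(3,4): attacks (3,5) (3,3) (4,4) (2,4) (4,5) (4,3) (2,5) (2,3)
  WR@(5,3): attacks (5,4) (5,5) (5,2) (5,1) (5,0) (4,3) (3,3) (2,3) (1,3) (0,3)
Union (15 distinct): (0,3) (1,3) (2,3) (2,4) (2,5) (3,3) (3,5) (4,3) (4,4) (4,5) (5,0) (5,1) (5,2) (5,4) (5,5)

Answer: 15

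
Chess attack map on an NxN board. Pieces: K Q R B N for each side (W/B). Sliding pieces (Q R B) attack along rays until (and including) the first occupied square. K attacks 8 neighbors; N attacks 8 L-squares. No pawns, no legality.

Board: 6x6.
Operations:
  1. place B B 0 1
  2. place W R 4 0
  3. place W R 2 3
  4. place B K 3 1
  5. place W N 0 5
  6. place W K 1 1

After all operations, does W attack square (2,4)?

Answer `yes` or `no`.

Answer: yes

Derivation:
Op 1: place BB@(0,1)
Op 2: place WR@(4,0)
Op 3: place WR@(2,3)
Op 4: place BK@(3,1)
Op 5: place WN@(0,5)
Op 6: place WK@(1,1)
Per-piece attacks for W:
  WN@(0,5): attacks (1,3) (2,4)
  WK@(1,1): attacks (1,2) (1,0) (2,1) (0,1) (2,2) (2,0) (0,2) (0,0)
  WR@(2,3): attacks (2,4) (2,5) (2,2) (2,1) (2,0) (3,3) (4,3) (5,3) (1,3) (0,3)
  WR@(4,0): attacks (4,1) (4,2) (4,3) (4,4) (4,5) (5,0) (3,0) (2,0) (1,0) (0,0)
W attacks (2,4): yes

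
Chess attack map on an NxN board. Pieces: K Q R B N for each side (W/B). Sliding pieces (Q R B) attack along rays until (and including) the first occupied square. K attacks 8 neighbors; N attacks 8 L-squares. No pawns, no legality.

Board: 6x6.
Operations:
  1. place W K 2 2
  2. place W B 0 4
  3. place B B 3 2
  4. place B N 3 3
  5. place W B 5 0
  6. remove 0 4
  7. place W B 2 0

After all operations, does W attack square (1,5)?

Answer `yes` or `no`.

Op 1: place WK@(2,2)
Op 2: place WB@(0,4)
Op 3: place BB@(3,2)
Op 4: place BN@(3,3)
Op 5: place WB@(5,0)
Op 6: remove (0,4)
Op 7: place WB@(2,0)
Per-piece attacks for W:
  WB@(2,0): attacks (3,1) (4,2) (5,3) (1,1) (0,2)
  WK@(2,2): attacks (2,3) (2,1) (3,2) (1,2) (3,3) (3,1) (1,3) (1,1)
  WB@(5,0): attacks (4,1) (3,2) [ray(-1,1) blocked at (3,2)]
W attacks (1,5): no

Answer: no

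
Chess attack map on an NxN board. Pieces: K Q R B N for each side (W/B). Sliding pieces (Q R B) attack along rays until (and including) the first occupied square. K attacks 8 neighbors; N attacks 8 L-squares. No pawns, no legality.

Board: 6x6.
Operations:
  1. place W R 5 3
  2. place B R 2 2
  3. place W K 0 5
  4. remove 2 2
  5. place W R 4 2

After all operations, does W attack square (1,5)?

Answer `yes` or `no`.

Op 1: place WR@(5,3)
Op 2: place BR@(2,2)
Op 3: place WK@(0,5)
Op 4: remove (2,2)
Op 5: place WR@(4,2)
Per-piece attacks for W:
  WK@(0,5): attacks (0,4) (1,5) (1,4)
  WR@(4,2): attacks (4,3) (4,4) (4,5) (4,1) (4,0) (5,2) (3,2) (2,2) (1,2) (0,2)
  WR@(5,3): attacks (5,4) (5,5) (5,2) (5,1) (5,0) (4,3) (3,3) (2,3) (1,3) (0,3)
W attacks (1,5): yes

Answer: yes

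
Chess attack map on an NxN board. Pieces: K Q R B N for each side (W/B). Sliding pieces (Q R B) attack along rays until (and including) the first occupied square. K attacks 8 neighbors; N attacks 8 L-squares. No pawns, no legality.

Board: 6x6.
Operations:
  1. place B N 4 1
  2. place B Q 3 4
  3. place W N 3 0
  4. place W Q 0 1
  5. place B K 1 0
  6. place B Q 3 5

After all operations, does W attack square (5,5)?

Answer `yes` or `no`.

Answer: no

Derivation:
Op 1: place BN@(4,1)
Op 2: place BQ@(3,4)
Op 3: place WN@(3,0)
Op 4: place WQ@(0,1)
Op 5: place BK@(1,0)
Op 6: place BQ@(3,5)
Per-piece attacks for W:
  WQ@(0,1): attacks (0,2) (0,3) (0,4) (0,5) (0,0) (1,1) (2,1) (3,1) (4,1) (1,2) (2,3) (3,4) (1,0) [ray(1,0) blocked at (4,1); ray(1,1) blocked at (3,4); ray(1,-1) blocked at (1,0)]
  WN@(3,0): attacks (4,2) (5,1) (2,2) (1,1)
W attacks (5,5): no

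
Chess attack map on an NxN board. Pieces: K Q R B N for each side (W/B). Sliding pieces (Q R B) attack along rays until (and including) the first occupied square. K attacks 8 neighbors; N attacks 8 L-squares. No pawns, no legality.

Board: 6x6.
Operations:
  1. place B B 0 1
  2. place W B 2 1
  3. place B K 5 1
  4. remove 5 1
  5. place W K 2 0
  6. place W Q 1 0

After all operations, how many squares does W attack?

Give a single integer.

Op 1: place BB@(0,1)
Op 2: place WB@(2,1)
Op 3: place BK@(5,1)
Op 4: remove (5,1)
Op 5: place WK@(2,0)
Op 6: place WQ@(1,0)
Per-piece attacks for W:
  WQ@(1,0): attacks (1,1) (1,2) (1,3) (1,4) (1,5) (2,0) (0,0) (2,1) (0,1) [ray(1,0) blocked at (2,0); ray(1,1) blocked at (2,1); ray(-1,1) blocked at (0,1)]
  WK@(2,0): attacks (2,1) (3,0) (1,0) (3,1) (1,1)
  WB@(2,1): attacks (3,2) (4,3) (5,4) (3,0) (1,2) (0,3) (1,0) [ray(-1,-1) blocked at (1,0)]
Union (16 distinct): (0,0) (0,1) (0,3) (1,0) (1,1) (1,2) (1,3) (1,4) (1,5) (2,0) (2,1) (3,0) (3,1) (3,2) (4,3) (5,4)

Answer: 16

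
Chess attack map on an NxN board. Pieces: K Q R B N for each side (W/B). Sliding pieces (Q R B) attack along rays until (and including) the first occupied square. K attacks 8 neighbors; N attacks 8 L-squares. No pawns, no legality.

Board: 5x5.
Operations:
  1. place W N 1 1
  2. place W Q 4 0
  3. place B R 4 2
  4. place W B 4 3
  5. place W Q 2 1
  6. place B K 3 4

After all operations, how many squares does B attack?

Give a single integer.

Answer: 11

Derivation:
Op 1: place WN@(1,1)
Op 2: place WQ@(4,0)
Op 3: place BR@(4,2)
Op 4: place WB@(4,3)
Op 5: place WQ@(2,1)
Op 6: place BK@(3,4)
Per-piece attacks for B:
  BK@(3,4): attacks (3,3) (4,4) (2,4) (4,3) (2,3)
  BR@(4,2): attacks (4,3) (4,1) (4,0) (3,2) (2,2) (1,2) (0,2) [ray(0,1) blocked at (4,3); ray(0,-1) blocked at (4,0)]
Union (11 distinct): (0,2) (1,2) (2,2) (2,3) (2,4) (3,2) (3,3) (4,0) (4,1) (4,3) (4,4)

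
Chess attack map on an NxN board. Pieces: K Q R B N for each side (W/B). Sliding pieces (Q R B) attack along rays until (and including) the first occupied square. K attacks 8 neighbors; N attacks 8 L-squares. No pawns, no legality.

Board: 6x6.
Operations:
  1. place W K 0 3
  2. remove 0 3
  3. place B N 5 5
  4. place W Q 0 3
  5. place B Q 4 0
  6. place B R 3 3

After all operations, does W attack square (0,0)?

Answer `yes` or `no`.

Answer: yes

Derivation:
Op 1: place WK@(0,3)
Op 2: remove (0,3)
Op 3: place BN@(5,5)
Op 4: place WQ@(0,3)
Op 5: place BQ@(4,0)
Op 6: place BR@(3,3)
Per-piece attacks for W:
  WQ@(0,3): attacks (0,4) (0,5) (0,2) (0,1) (0,0) (1,3) (2,3) (3,3) (1,4) (2,5) (1,2) (2,1) (3,0) [ray(1,0) blocked at (3,3)]
W attacks (0,0): yes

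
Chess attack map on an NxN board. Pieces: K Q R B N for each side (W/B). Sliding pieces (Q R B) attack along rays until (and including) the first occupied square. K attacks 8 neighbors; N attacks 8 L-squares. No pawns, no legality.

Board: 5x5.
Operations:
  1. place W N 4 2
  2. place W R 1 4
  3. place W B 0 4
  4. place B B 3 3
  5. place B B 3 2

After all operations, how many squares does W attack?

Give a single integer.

Answer: 14

Derivation:
Op 1: place WN@(4,2)
Op 2: place WR@(1,4)
Op 3: place WB@(0,4)
Op 4: place BB@(3,3)
Op 5: place BB@(3,2)
Per-piece attacks for W:
  WB@(0,4): attacks (1,3) (2,2) (3,1) (4,0)
  WR@(1,4): attacks (1,3) (1,2) (1,1) (1,0) (2,4) (3,4) (4,4) (0,4) [ray(-1,0) blocked at (0,4)]
  WN@(4,2): attacks (3,4) (2,3) (3,0) (2,1)
Union (14 distinct): (0,4) (1,0) (1,1) (1,2) (1,3) (2,1) (2,2) (2,3) (2,4) (3,0) (3,1) (3,4) (4,0) (4,4)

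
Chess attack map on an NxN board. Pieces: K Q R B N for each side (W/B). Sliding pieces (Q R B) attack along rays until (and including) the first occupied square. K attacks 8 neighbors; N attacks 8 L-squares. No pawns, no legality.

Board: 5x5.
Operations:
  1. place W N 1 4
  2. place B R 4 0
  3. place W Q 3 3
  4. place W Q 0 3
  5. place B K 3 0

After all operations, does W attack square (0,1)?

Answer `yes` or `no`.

Answer: yes

Derivation:
Op 1: place WN@(1,4)
Op 2: place BR@(4,0)
Op 3: place WQ@(3,3)
Op 4: place WQ@(0,3)
Op 5: place BK@(3,0)
Per-piece attacks for W:
  WQ@(0,3): attacks (0,4) (0,2) (0,1) (0,0) (1,3) (2,3) (3,3) (1,4) (1,2) (2,1) (3,0) [ray(1,0) blocked at (3,3); ray(1,1) blocked at (1,4); ray(1,-1) blocked at (3,0)]
  WN@(1,4): attacks (2,2) (3,3) (0,2)
  WQ@(3,3): attacks (3,4) (3,2) (3,1) (3,0) (4,3) (2,3) (1,3) (0,3) (4,4) (4,2) (2,4) (2,2) (1,1) (0,0) [ray(0,-1) blocked at (3,0); ray(-1,0) blocked at (0,3)]
W attacks (0,1): yes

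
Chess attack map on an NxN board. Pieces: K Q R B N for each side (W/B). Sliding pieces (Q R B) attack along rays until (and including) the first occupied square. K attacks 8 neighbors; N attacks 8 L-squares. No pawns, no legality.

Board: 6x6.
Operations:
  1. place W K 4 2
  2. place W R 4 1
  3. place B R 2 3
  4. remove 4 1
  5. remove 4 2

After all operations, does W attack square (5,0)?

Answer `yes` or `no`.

Op 1: place WK@(4,2)
Op 2: place WR@(4,1)
Op 3: place BR@(2,3)
Op 4: remove (4,1)
Op 5: remove (4,2)
Per-piece attacks for W:
W attacks (5,0): no

Answer: no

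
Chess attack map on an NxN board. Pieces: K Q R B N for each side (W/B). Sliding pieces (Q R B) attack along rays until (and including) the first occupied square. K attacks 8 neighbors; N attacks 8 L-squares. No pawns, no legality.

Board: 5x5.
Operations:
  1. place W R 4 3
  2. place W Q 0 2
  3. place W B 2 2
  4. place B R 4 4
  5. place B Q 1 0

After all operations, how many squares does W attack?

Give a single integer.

Op 1: place WR@(4,3)
Op 2: place WQ@(0,2)
Op 3: place WB@(2,2)
Op 4: place BR@(4,4)
Op 5: place BQ@(1,0)
Per-piece attacks for W:
  WQ@(0,2): attacks (0,3) (0,4) (0,1) (0,0) (1,2) (2,2) (1,3) (2,4) (1,1) (2,0) [ray(1,0) blocked at (2,2)]
  WB@(2,2): attacks (3,3) (4,4) (3,1) (4,0) (1,3) (0,4) (1,1) (0,0) [ray(1,1) blocked at (4,4)]
  WR@(4,3): attacks (4,4) (4,2) (4,1) (4,0) (3,3) (2,3) (1,3) (0,3) [ray(0,1) blocked at (4,4)]
Union (17 distinct): (0,0) (0,1) (0,3) (0,4) (1,1) (1,2) (1,3) (2,0) (2,2) (2,3) (2,4) (3,1) (3,3) (4,0) (4,1) (4,2) (4,4)

Answer: 17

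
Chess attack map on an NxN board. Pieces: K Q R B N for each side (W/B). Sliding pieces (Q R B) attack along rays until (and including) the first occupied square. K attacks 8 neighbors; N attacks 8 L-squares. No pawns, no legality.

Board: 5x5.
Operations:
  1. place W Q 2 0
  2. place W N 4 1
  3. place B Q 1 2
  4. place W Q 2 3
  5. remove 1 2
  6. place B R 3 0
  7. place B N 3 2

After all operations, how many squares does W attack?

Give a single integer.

Op 1: place WQ@(2,0)
Op 2: place WN@(4,1)
Op 3: place BQ@(1,2)
Op 4: place WQ@(2,3)
Op 5: remove (1,2)
Op 6: place BR@(3,0)
Op 7: place BN@(3,2)
Per-piece attacks for W:
  WQ@(2,0): attacks (2,1) (2,2) (2,3) (3,0) (1,0) (0,0) (3,1) (4,2) (1,1) (0,2) [ray(0,1) blocked at (2,3); ray(1,0) blocked at (3,0)]
  WQ@(2,3): attacks (2,4) (2,2) (2,1) (2,0) (3,3) (4,3) (1,3) (0,3) (3,4) (3,2) (1,4) (1,2) (0,1) [ray(0,-1) blocked at (2,0); ray(1,-1) blocked at (3,2)]
  WN@(4,1): attacks (3,3) (2,2) (2,0)
Union (21 distinct): (0,0) (0,1) (0,2) (0,3) (1,0) (1,1) (1,2) (1,3) (1,4) (2,0) (2,1) (2,2) (2,3) (2,4) (3,0) (3,1) (3,2) (3,3) (3,4) (4,2) (4,3)

Answer: 21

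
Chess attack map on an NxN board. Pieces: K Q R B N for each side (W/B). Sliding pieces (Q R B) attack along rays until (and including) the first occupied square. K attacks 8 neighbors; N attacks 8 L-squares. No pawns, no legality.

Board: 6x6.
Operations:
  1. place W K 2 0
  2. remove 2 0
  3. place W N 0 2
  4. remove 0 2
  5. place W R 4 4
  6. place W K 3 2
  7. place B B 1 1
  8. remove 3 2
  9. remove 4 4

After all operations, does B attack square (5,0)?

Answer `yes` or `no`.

Op 1: place WK@(2,0)
Op 2: remove (2,0)
Op 3: place WN@(0,2)
Op 4: remove (0,2)
Op 5: place WR@(4,4)
Op 6: place WK@(3,2)
Op 7: place BB@(1,1)
Op 8: remove (3,2)
Op 9: remove (4,4)
Per-piece attacks for B:
  BB@(1,1): attacks (2,2) (3,3) (4,4) (5,5) (2,0) (0,2) (0,0)
B attacks (5,0): no

Answer: no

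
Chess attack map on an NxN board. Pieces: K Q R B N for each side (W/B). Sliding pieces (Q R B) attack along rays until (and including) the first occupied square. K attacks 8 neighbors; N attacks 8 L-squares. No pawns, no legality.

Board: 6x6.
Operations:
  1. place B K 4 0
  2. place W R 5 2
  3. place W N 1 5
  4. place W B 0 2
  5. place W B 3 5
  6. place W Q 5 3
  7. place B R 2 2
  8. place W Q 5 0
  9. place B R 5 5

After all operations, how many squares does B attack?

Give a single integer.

Answer: 19

Derivation:
Op 1: place BK@(4,0)
Op 2: place WR@(5,2)
Op 3: place WN@(1,5)
Op 4: place WB@(0,2)
Op 5: place WB@(3,5)
Op 6: place WQ@(5,3)
Op 7: place BR@(2,2)
Op 8: place WQ@(5,0)
Op 9: place BR@(5,5)
Per-piece attacks for B:
  BR@(2,2): attacks (2,3) (2,4) (2,5) (2,1) (2,0) (3,2) (4,2) (5,2) (1,2) (0,2) [ray(1,0) blocked at (5,2); ray(-1,0) blocked at (0,2)]
  BK@(4,0): attacks (4,1) (5,0) (3,0) (5,1) (3,1)
  BR@(5,5): attacks (5,4) (5,3) (4,5) (3,5) [ray(0,-1) blocked at (5,3); ray(-1,0) blocked at (3,5)]
Union (19 distinct): (0,2) (1,2) (2,0) (2,1) (2,3) (2,4) (2,5) (3,0) (3,1) (3,2) (3,5) (4,1) (4,2) (4,5) (5,0) (5,1) (5,2) (5,3) (5,4)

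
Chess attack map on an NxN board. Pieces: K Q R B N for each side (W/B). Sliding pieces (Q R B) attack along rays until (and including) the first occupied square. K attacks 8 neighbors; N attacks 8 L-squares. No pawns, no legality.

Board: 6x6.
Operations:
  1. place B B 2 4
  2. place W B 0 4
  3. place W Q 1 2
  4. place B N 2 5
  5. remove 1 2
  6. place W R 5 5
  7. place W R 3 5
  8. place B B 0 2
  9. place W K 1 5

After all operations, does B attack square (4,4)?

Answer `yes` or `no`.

Answer: yes

Derivation:
Op 1: place BB@(2,4)
Op 2: place WB@(0,4)
Op 3: place WQ@(1,2)
Op 4: place BN@(2,5)
Op 5: remove (1,2)
Op 6: place WR@(5,5)
Op 7: place WR@(3,5)
Op 8: place BB@(0,2)
Op 9: place WK@(1,5)
Per-piece attacks for B:
  BB@(0,2): attacks (1,3) (2,4) (1,1) (2,0) [ray(1,1) blocked at (2,4)]
  BB@(2,4): attacks (3,5) (3,3) (4,2) (5,1) (1,5) (1,3) (0,2) [ray(1,1) blocked at (3,5); ray(-1,1) blocked at (1,5); ray(-1,-1) blocked at (0,2)]
  BN@(2,5): attacks (3,3) (4,4) (1,3) (0,4)
B attacks (4,4): yes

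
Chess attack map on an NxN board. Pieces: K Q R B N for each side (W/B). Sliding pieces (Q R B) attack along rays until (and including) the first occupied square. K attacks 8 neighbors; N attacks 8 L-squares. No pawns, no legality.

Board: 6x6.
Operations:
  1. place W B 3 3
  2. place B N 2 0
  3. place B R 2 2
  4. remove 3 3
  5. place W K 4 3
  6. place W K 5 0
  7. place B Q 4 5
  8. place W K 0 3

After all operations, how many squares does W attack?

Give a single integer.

Op 1: place WB@(3,3)
Op 2: place BN@(2,0)
Op 3: place BR@(2,2)
Op 4: remove (3,3)
Op 5: place WK@(4,3)
Op 6: place WK@(5,0)
Op 7: place BQ@(4,5)
Op 8: place WK@(0,3)
Per-piece attacks for W:
  WK@(0,3): attacks (0,4) (0,2) (1,3) (1,4) (1,2)
  WK@(4,3): attacks (4,4) (4,2) (5,3) (3,3) (5,4) (5,2) (3,4) (3,2)
  WK@(5,0): attacks (5,1) (4,0) (4,1)
Union (16 distinct): (0,2) (0,4) (1,2) (1,3) (1,4) (3,2) (3,3) (3,4) (4,0) (4,1) (4,2) (4,4) (5,1) (5,2) (5,3) (5,4)

Answer: 16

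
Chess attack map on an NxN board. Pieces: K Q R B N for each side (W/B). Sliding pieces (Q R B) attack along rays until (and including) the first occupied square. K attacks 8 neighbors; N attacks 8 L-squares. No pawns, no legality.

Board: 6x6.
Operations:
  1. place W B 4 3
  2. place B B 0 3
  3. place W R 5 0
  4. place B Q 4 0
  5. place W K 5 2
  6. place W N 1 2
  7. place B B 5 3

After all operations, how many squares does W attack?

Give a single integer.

Answer: 19

Derivation:
Op 1: place WB@(4,3)
Op 2: place BB@(0,3)
Op 3: place WR@(5,0)
Op 4: place BQ@(4,0)
Op 5: place WK@(5,2)
Op 6: place WN@(1,2)
Op 7: place BB@(5,3)
Per-piece attacks for W:
  WN@(1,2): attacks (2,4) (3,3) (0,4) (2,0) (3,1) (0,0)
  WB@(4,3): attacks (5,4) (5,2) (3,4) (2,5) (3,2) (2,1) (1,0) [ray(1,-1) blocked at (5,2)]
  WR@(5,0): attacks (5,1) (5,2) (4,0) [ray(0,1) blocked at (5,2); ray(-1,0) blocked at (4,0)]
  WK@(5,2): attacks (5,3) (5,1) (4,2) (4,3) (4,1)
Union (19 distinct): (0,0) (0,4) (1,0) (2,0) (2,1) (2,4) (2,5) (3,1) (3,2) (3,3) (3,4) (4,0) (4,1) (4,2) (4,3) (5,1) (5,2) (5,3) (5,4)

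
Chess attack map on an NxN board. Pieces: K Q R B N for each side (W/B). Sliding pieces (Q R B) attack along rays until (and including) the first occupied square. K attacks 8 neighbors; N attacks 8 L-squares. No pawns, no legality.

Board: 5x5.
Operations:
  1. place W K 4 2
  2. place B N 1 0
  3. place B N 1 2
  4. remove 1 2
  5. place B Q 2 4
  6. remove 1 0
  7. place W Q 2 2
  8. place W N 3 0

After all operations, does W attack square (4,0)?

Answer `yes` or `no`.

Answer: yes

Derivation:
Op 1: place WK@(4,2)
Op 2: place BN@(1,0)
Op 3: place BN@(1,2)
Op 4: remove (1,2)
Op 5: place BQ@(2,4)
Op 6: remove (1,0)
Op 7: place WQ@(2,2)
Op 8: place WN@(3,0)
Per-piece attacks for W:
  WQ@(2,2): attacks (2,3) (2,4) (2,1) (2,0) (3,2) (4,2) (1,2) (0,2) (3,3) (4,4) (3,1) (4,0) (1,3) (0,4) (1,1) (0,0) [ray(0,1) blocked at (2,4); ray(1,0) blocked at (4,2)]
  WN@(3,0): attacks (4,2) (2,2) (1,1)
  WK@(4,2): attacks (4,3) (4,1) (3,2) (3,3) (3,1)
W attacks (4,0): yes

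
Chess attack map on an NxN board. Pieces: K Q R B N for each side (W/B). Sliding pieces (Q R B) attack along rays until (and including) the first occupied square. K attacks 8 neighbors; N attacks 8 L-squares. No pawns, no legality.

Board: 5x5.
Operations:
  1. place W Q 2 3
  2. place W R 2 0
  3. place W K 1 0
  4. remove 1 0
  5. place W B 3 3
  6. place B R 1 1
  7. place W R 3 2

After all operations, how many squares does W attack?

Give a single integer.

Op 1: place WQ@(2,3)
Op 2: place WR@(2,0)
Op 3: place WK@(1,0)
Op 4: remove (1,0)
Op 5: place WB@(3,3)
Op 6: place BR@(1,1)
Op 7: place WR@(3,2)
Per-piece attacks for W:
  WR@(2,0): attacks (2,1) (2,2) (2,3) (3,0) (4,0) (1,0) (0,0) [ray(0,1) blocked at (2,3)]
  WQ@(2,3): attacks (2,4) (2,2) (2,1) (2,0) (3,3) (1,3) (0,3) (3,4) (3,2) (1,4) (1,2) (0,1) [ray(0,-1) blocked at (2,0); ray(1,0) blocked at (3,3); ray(1,-1) blocked at (3,2)]
  WR@(3,2): attacks (3,3) (3,1) (3,0) (4,2) (2,2) (1,2) (0,2) [ray(0,1) blocked at (3,3)]
  WB@(3,3): attacks (4,4) (4,2) (2,4) (2,2) (1,1) [ray(-1,-1) blocked at (1,1)]
Union (22 distinct): (0,0) (0,1) (0,2) (0,3) (1,0) (1,1) (1,2) (1,3) (1,4) (2,0) (2,1) (2,2) (2,3) (2,4) (3,0) (3,1) (3,2) (3,3) (3,4) (4,0) (4,2) (4,4)

Answer: 22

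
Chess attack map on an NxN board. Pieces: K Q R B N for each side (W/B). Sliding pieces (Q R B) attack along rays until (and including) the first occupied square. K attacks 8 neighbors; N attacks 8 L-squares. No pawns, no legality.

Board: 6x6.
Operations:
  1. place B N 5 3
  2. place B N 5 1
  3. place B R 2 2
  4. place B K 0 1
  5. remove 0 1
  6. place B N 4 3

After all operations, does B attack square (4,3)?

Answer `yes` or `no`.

Answer: yes

Derivation:
Op 1: place BN@(5,3)
Op 2: place BN@(5,1)
Op 3: place BR@(2,2)
Op 4: place BK@(0,1)
Op 5: remove (0,1)
Op 6: place BN@(4,3)
Per-piece attacks for B:
  BR@(2,2): attacks (2,3) (2,4) (2,5) (2,1) (2,0) (3,2) (4,2) (5,2) (1,2) (0,2)
  BN@(4,3): attacks (5,5) (3,5) (2,4) (5,1) (3,1) (2,2)
  BN@(5,1): attacks (4,3) (3,2) (3,0)
  BN@(5,3): attacks (4,5) (3,4) (4,1) (3,2)
B attacks (4,3): yes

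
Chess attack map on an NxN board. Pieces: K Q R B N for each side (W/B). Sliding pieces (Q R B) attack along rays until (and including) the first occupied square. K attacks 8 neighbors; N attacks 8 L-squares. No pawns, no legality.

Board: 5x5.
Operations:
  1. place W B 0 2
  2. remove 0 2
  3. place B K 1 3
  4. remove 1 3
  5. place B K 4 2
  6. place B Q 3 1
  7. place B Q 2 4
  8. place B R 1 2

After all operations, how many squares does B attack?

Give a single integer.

Op 1: place WB@(0,2)
Op 2: remove (0,2)
Op 3: place BK@(1,3)
Op 4: remove (1,3)
Op 5: place BK@(4,2)
Op 6: place BQ@(3,1)
Op 7: place BQ@(2,4)
Op 8: place BR@(1,2)
Per-piece attacks for B:
  BR@(1,2): attacks (1,3) (1,4) (1,1) (1,0) (2,2) (3,2) (4,2) (0,2) [ray(1,0) blocked at (4,2)]
  BQ@(2,4): attacks (2,3) (2,2) (2,1) (2,0) (3,4) (4,4) (1,4) (0,4) (3,3) (4,2) (1,3) (0,2) [ray(1,-1) blocked at (4,2)]
  BQ@(3,1): attacks (3,2) (3,3) (3,4) (3,0) (4,1) (2,1) (1,1) (0,1) (4,2) (4,0) (2,2) (1,3) (0,4) (2,0) [ray(1,1) blocked at (4,2)]
  BK@(4,2): attacks (4,3) (4,1) (3,2) (3,3) (3,1)
Union (21 distinct): (0,1) (0,2) (0,4) (1,0) (1,1) (1,3) (1,4) (2,0) (2,1) (2,2) (2,3) (3,0) (3,1) (3,2) (3,3) (3,4) (4,0) (4,1) (4,2) (4,3) (4,4)

Answer: 21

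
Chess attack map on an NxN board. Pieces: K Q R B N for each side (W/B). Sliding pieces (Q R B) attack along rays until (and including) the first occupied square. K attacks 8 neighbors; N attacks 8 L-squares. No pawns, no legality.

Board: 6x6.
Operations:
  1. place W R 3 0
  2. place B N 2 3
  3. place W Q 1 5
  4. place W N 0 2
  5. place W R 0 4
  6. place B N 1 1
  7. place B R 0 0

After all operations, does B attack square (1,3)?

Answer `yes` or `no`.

Answer: no

Derivation:
Op 1: place WR@(3,0)
Op 2: place BN@(2,3)
Op 3: place WQ@(1,5)
Op 4: place WN@(0,2)
Op 5: place WR@(0,4)
Op 6: place BN@(1,1)
Op 7: place BR@(0,0)
Per-piece attacks for B:
  BR@(0,0): attacks (0,1) (0,2) (1,0) (2,0) (3,0) [ray(0,1) blocked at (0,2); ray(1,0) blocked at (3,0)]
  BN@(1,1): attacks (2,3) (3,2) (0,3) (3,0)
  BN@(2,3): attacks (3,5) (4,4) (1,5) (0,4) (3,1) (4,2) (1,1) (0,2)
B attacks (1,3): no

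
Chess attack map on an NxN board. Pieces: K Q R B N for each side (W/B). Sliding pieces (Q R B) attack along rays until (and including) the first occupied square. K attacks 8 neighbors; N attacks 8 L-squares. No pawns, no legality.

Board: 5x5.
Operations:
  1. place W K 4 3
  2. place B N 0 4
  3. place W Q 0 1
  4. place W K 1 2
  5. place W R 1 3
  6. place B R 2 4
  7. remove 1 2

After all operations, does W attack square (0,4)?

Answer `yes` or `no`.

Op 1: place WK@(4,3)
Op 2: place BN@(0,4)
Op 3: place WQ@(0,1)
Op 4: place WK@(1,2)
Op 5: place WR@(1,3)
Op 6: place BR@(2,4)
Op 7: remove (1,2)
Per-piece attacks for W:
  WQ@(0,1): attacks (0,2) (0,3) (0,4) (0,0) (1,1) (2,1) (3,1) (4,1) (1,2) (2,3) (3,4) (1,0) [ray(0,1) blocked at (0,4)]
  WR@(1,3): attacks (1,4) (1,2) (1,1) (1,0) (2,3) (3,3) (4,3) (0,3) [ray(1,0) blocked at (4,3)]
  WK@(4,3): attacks (4,4) (4,2) (3,3) (3,4) (3,2)
W attacks (0,4): yes

Answer: yes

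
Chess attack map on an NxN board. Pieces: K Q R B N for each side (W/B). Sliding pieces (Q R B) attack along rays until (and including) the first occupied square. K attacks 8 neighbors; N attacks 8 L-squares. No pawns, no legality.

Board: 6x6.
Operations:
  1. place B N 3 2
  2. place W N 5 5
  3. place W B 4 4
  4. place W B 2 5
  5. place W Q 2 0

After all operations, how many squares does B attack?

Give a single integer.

Answer: 8

Derivation:
Op 1: place BN@(3,2)
Op 2: place WN@(5,5)
Op 3: place WB@(4,4)
Op 4: place WB@(2,5)
Op 5: place WQ@(2,0)
Per-piece attacks for B:
  BN@(3,2): attacks (4,4) (5,3) (2,4) (1,3) (4,0) (5,1) (2,0) (1,1)
Union (8 distinct): (1,1) (1,3) (2,0) (2,4) (4,0) (4,4) (5,1) (5,3)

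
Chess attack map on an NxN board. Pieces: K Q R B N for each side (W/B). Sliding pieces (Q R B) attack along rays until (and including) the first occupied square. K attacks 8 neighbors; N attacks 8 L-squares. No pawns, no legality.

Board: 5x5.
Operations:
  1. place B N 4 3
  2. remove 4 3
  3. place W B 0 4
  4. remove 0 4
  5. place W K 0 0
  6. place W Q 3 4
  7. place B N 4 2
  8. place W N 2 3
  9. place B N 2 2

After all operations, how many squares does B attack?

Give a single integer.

Op 1: place BN@(4,3)
Op 2: remove (4,3)
Op 3: place WB@(0,4)
Op 4: remove (0,4)
Op 5: place WK@(0,0)
Op 6: place WQ@(3,4)
Op 7: place BN@(4,2)
Op 8: place WN@(2,3)
Op 9: place BN@(2,2)
Per-piece attacks for B:
  BN@(2,2): attacks (3,4) (4,3) (1,4) (0,3) (3,0) (4,1) (1,0) (0,1)
  BN@(4,2): attacks (3,4) (2,3) (3,0) (2,1)
Union (10 distinct): (0,1) (0,3) (1,0) (1,4) (2,1) (2,3) (3,0) (3,4) (4,1) (4,3)

Answer: 10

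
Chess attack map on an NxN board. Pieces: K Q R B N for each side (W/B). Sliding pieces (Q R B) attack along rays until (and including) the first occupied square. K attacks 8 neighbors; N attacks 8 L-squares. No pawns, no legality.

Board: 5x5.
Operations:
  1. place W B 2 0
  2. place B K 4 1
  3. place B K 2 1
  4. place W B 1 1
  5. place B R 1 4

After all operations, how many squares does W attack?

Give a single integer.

Answer: 9

Derivation:
Op 1: place WB@(2,0)
Op 2: place BK@(4,1)
Op 3: place BK@(2,1)
Op 4: place WB@(1,1)
Op 5: place BR@(1,4)
Per-piece attacks for W:
  WB@(1,1): attacks (2,2) (3,3) (4,4) (2,0) (0,2) (0,0) [ray(1,-1) blocked at (2,0)]
  WB@(2,0): attacks (3,1) (4,2) (1,1) [ray(-1,1) blocked at (1,1)]
Union (9 distinct): (0,0) (0,2) (1,1) (2,0) (2,2) (3,1) (3,3) (4,2) (4,4)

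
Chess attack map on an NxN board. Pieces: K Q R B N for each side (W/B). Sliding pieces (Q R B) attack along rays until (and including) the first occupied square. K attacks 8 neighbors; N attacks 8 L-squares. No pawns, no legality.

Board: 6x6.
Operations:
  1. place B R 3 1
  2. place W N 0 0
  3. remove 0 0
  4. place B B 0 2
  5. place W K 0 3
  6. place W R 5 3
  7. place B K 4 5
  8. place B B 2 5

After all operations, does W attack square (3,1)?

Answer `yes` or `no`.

Op 1: place BR@(3,1)
Op 2: place WN@(0,0)
Op 3: remove (0,0)
Op 4: place BB@(0,2)
Op 5: place WK@(0,3)
Op 6: place WR@(5,3)
Op 7: place BK@(4,5)
Op 8: place BB@(2,5)
Per-piece attacks for W:
  WK@(0,3): attacks (0,4) (0,2) (1,3) (1,4) (1,2)
  WR@(5,3): attacks (5,4) (5,5) (5,2) (5,1) (5,0) (4,3) (3,3) (2,3) (1,3) (0,3) [ray(-1,0) blocked at (0,3)]
W attacks (3,1): no

Answer: no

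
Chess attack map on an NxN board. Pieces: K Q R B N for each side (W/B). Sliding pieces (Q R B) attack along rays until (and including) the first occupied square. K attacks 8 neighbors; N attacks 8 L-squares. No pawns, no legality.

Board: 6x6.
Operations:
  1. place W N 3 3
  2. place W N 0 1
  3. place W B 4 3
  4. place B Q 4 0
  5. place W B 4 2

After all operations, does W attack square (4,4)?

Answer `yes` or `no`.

Answer: no

Derivation:
Op 1: place WN@(3,3)
Op 2: place WN@(0,1)
Op 3: place WB@(4,3)
Op 4: place BQ@(4,0)
Op 5: place WB@(4,2)
Per-piece attacks for W:
  WN@(0,1): attacks (1,3) (2,2) (2,0)
  WN@(3,3): attacks (4,5) (5,4) (2,5) (1,4) (4,1) (5,2) (2,1) (1,2)
  WB@(4,2): attacks (5,3) (5,1) (3,3) (3,1) (2,0) [ray(-1,1) blocked at (3,3)]
  WB@(4,3): attacks (5,4) (5,2) (3,4) (2,5) (3,2) (2,1) (1,0)
W attacks (4,4): no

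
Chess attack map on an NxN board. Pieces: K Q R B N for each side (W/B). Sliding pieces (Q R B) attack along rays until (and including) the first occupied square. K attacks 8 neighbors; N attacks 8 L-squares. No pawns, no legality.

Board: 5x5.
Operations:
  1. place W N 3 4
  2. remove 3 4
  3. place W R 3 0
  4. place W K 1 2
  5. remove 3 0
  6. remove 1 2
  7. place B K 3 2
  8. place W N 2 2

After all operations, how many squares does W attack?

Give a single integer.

Op 1: place WN@(3,4)
Op 2: remove (3,4)
Op 3: place WR@(3,0)
Op 4: place WK@(1,2)
Op 5: remove (3,0)
Op 6: remove (1,2)
Op 7: place BK@(3,2)
Op 8: place WN@(2,2)
Per-piece attacks for W:
  WN@(2,2): attacks (3,4) (4,3) (1,4) (0,3) (3,0) (4,1) (1,0) (0,1)
Union (8 distinct): (0,1) (0,3) (1,0) (1,4) (3,0) (3,4) (4,1) (4,3)

Answer: 8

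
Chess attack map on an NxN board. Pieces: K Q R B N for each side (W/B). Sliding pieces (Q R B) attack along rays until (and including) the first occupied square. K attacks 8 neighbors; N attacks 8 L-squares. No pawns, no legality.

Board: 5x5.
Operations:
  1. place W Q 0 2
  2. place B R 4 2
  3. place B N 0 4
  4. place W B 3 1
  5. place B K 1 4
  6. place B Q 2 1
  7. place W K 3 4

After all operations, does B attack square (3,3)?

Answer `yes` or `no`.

Answer: no

Derivation:
Op 1: place WQ@(0,2)
Op 2: place BR@(4,2)
Op 3: place BN@(0,4)
Op 4: place WB@(3,1)
Op 5: place BK@(1,4)
Op 6: place BQ@(2,1)
Op 7: place WK@(3,4)
Per-piece attacks for B:
  BN@(0,4): attacks (1,2) (2,3)
  BK@(1,4): attacks (1,3) (2,4) (0,4) (2,3) (0,3)
  BQ@(2,1): attacks (2,2) (2,3) (2,4) (2,0) (3,1) (1,1) (0,1) (3,2) (4,3) (3,0) (1,2) (0,3) (1,0) [ray(1,0) blocked at (3,1)]
  BR@(4,2): attacks (4,3) (4,4) (4,1) (4,0) (3,2) (2,2) (1,2) (0,2) [ray(-1,0) blocked at (0,2)]
B attacks (3,3): no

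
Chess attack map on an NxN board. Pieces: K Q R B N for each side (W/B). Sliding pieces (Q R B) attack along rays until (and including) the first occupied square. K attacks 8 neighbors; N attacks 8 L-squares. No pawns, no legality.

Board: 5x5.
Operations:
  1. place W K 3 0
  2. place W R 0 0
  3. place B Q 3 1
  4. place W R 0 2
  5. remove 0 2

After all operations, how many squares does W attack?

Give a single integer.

Answer: 11

Derivation:
Op 1: place WK@(3,0)
Op 2: place WR@(0,0)
Op 3: place BQ@(3,1)
Op 4: place WR@(0,2)
Op 5: remove (0,2)
Per-piece attacks for W:
  WR@(0,0): attacks (0,1) (0,2) (0,3) (0,4) (1,0) (2,0) (3,0) [ray(1,0) blocked at (3,0)]
  WK@(3,0): attacks (3,1) (4,0) (2,0) (4,1) (2,1)
Union (11 distinct): (0,1) (0,2) (0,3) (0,4) (1,0) (2,0) (2,1) (3,0) (3,1) (4,0) (4,1)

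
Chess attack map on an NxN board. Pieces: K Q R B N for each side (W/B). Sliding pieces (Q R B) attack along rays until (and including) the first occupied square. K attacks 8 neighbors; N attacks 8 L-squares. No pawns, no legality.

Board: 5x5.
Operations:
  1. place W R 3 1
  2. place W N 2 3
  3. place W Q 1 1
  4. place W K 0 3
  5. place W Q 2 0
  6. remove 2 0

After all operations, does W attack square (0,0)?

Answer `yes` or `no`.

Answer: yes

Derivation:
Op 1: place WR@(3,1)
Op 2: place WN@(2,3)
Op 3: place WQ@(1,1)
Op 4: place WK@(0,3)
Op 5: place WQ@(2,0)
Op 6: remove (2,0)
Per-piece attacks for W:
  WK@(0,3): attacks (0,4) (0,2) (1,3) (1,4) (1,2)
  WQ@(1,1): attacks (1,2) (1,3) (1,4) (1,0) (2,1) (3,1) (0,1) (2,2) (3,3) (4,4) (2,0) (0,2) (0,0) [ray(1,0) blocked at (3,1)]
  WN@(2,3): attacks (4,4) (0,4) (3,1) (4,2) (1,1) (0,2)
  WR@(3,1): attacks (3,2) (3,3) (3,4) (3,0) (4,1) (2,1) (1,1) [ray(-1,0) blocked at (1,1)]
W attacks (0,0): yes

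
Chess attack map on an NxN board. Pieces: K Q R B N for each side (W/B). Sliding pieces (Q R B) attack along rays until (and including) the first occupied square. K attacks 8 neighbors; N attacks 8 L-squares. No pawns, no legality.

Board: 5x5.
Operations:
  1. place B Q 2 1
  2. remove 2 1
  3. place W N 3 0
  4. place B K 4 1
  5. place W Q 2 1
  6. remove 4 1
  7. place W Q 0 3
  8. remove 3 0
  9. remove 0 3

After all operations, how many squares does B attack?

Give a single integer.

Answer: 0

Derivation:
Op 1: place BQ@(2,1)
Op 2: remove (2,1)
Op 3: place WN@(3,0)
Op 4: place BK@(4,1)
Op 5: place WQ@(2,1)
Op 6: remove (4,1)
Op 7: place WQ@(0,3)
Op 8: remove (3,0)
Op 9: remove (0,3)
Per-piece attacks for B:
Union (0 distinct): (none)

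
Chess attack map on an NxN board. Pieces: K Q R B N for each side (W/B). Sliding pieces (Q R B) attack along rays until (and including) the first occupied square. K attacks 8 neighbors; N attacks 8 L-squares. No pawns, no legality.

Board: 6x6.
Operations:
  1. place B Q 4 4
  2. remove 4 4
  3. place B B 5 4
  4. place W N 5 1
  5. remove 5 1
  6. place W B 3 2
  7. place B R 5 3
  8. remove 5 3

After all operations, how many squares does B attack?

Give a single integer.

Op 1: place BQ@(4,4)
Op 2: remove (4,4)
Op 3: place BB@(5,4)
Op 4: place WN@(5,1)
Op 5: remove (5,1)
Op 6: place WB@(3,2)
Op 7: place BR@(5,3)
Op 8: remove (5,3)
Per-piece attacks for B:
  BB@(5,4): attacks (4,5) (4,3) (3,2) [ray(-1,-1) blocked at (3,2)]
Union (3 distinct): (3,2) (4,3) (4,5)

Answer: 3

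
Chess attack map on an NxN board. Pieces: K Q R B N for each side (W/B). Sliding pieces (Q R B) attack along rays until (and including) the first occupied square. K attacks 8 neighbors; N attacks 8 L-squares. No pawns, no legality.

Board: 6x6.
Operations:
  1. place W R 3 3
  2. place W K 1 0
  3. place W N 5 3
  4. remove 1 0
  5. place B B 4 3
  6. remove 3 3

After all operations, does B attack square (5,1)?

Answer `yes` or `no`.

Answer: no

Derivation:
Op 1: place WR@(3,3)
Op 2: place WK@(1,0)
Op 3: place WN@(5,3)
Op 4: remove (1,0)
Op 5: place BB@(4,3)
Op 6: remove (3,3)
Per-piece attacks for B:
  BB@(4,3): attacks (5,4) (5,2) (3,4) (2,5) (3,2) (2,1) (1,0)
B attacks (5,1): no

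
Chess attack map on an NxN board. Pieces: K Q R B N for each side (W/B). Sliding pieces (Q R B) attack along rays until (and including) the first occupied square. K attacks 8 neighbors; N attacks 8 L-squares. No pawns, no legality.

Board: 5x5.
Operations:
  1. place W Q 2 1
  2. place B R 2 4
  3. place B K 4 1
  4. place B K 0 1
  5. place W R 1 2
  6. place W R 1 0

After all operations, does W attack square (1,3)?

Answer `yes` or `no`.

Answer: yes

Derivation:
Op 1: place WQ@(2,1)
Op 2: place BR@(2,4)
Op 3: place BK@(4,1)
Op 4: place BK@(0,1)
Op 5: place WR@(1,2)
Op 6: place WR@(1,0)
Per-piece attacks for W:
  WR@(1,0): attacks (1,1) (1,2) (2,0) (3,0) (4,0) (0,0) [ray(0,1) blocked at (1,2)]
  WR@(1,2): attacks (1,3) (1,4) (1,1) (1,0) (2,2) (3,2) (4,2) (0,2) [ray(0,-1) blocked at (1,0)]
  WQ@(2,1): attacks (2,2) (2,3) (2,4) (2,0) (3,1) (4,1) (1,1) (0,1) (3,2) (4,3) (3,0) (1,2) (1,0) [ray(0,1) blocked at (2,4); ray(1,0) blocked at (4,1); ray(-1,0) blocked at (0,1); ray(-1,1) blocked at (1,2); ray(-1,-1) blocked at (1,0)]
W attacks (1,3): yes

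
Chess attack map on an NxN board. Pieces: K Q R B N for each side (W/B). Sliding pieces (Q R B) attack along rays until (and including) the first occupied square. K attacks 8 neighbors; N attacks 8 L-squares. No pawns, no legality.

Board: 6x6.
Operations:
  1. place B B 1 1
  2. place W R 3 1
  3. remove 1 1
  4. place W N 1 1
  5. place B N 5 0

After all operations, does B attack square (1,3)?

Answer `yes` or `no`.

Answer: no

Derivation:
Op 1: place BB@(1,1)
Op 2: place WR@(3,1)
Op 3: remove (1,1)
Op 4: place WN@(1,1)
Op 5: place BN@(5,0)
Per-piece attacks for B:
  BN@(5,0): attacks (4,2) (3,1)
B attacks (1,3): no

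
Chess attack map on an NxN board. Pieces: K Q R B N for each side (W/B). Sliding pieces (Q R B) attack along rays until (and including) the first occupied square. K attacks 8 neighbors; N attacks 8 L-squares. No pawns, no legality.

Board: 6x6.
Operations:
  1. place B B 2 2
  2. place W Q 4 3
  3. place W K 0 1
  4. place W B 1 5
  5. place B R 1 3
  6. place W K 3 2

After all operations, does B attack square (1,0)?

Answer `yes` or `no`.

Op 1: place BB@(2,2)
Op 2: place WQ@(4,3)
Op 3: place WK@(0,1)
Op 4: place WB@(1,5)
Op 5: place BR@(1,3)
Op 6: place WK@(3,2)
Per-piece attacks for B:
  BR@(1,3): attacks (1,4) (1,5) (1,2) (1,1) (1,0) (2,3) (3,3) (4,3) (0,3) [ray(0,1) blocked at (1,5); ray(1,0) blocked at (4,3)]
  BB@(2,2): attacks (3,3) (4,4) (5,5) (3,1) (4,0) (1,3) (1,1) (0,0) [ray(-1,1) blocked at (1,3)]
B attacks (1,0): yes

Answer: yes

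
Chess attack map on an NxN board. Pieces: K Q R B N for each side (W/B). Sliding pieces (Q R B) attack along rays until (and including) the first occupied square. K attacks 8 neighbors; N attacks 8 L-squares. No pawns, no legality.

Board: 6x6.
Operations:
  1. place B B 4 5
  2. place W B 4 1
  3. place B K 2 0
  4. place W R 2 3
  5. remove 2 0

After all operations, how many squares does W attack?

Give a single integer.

Op 1: place BB@(4,5)
Op 2: place WB@(4,1)
Op 3: place BK@(2,0)
Op 4: place WR@(2,3)
Op 5: remove (2,0)
Per-piece attacks for W:
  WR@(2,3): attacks (2,4) (2,5) (2,2) (2,1) (2,0) (3,3) (4,3) (5,3) (1,3) (0,3)
  WB@(4,1): attacks (5,2) (5,0) (3,2) (2,3) (3,0) [ray(-1,1) blocked at (2,3)]
Union (15 distinct): (0,3) (1,3) (2,0) (2,1) (2,2) (2,3) (2,4) (2,5) (3,0) (3,2) (3,3) (4,3) (5,0) (5,2) (5,3)

Answer: 15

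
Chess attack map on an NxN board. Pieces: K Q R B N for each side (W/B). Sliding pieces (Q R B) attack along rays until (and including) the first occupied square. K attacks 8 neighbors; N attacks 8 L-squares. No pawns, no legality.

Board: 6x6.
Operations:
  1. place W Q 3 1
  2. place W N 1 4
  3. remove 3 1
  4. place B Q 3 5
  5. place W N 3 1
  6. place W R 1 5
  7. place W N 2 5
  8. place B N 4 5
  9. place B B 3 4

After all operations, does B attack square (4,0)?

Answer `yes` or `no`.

Answer: no

Derivation:
Op 1: place WQ@(3,1)
Op 2: place WN@(1,4)
Op 3: remove (3,1)
Op 4: place BQ@(3,5)
Op 5: place WN@(3,1)
Op 6: place WR@(1,5)
Op 7: place WN@(2,5)
Op 8: place BN@(4,5)
Op 9: place BB@(3,4)
Per-piece attacks for B:
  BB@(3,4): attacks (4,5) (4,3) (5,2) (2,5) (2,3) (1,2) (0,1) [ray(1,1) blocked at (4,5); ray(-1,1) blocked at (2,5)]
  BQ@(3,5): attacks (3,4) (4,5) (2,5) (4,4) (5,3) (2,4) (1,3) (0,2) [ray(0,-1) blocked at (3,4); ray(1,0) blocked at (4,5); ray(-1,0) blocked at (2,5)]
  BN@(4,5): attacks (5,3) (3,3) (2,4)
B attacks (4,0): no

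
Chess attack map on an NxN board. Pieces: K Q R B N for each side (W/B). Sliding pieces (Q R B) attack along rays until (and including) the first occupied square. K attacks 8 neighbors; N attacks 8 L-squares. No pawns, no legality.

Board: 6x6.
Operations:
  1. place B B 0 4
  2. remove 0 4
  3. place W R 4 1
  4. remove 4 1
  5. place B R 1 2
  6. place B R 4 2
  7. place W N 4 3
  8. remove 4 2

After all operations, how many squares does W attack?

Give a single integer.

Answer: 6

Derivation:
Op 1: place BB@(0,4)
Op 2: remove (0,4)
Op 3: place WR@(4,1)
Op 4: remove (4,1)
Op 5: place BR@(1,2)
Op 6: place BR@(4,2)
Op 7: place WN@(4,3)
Op 8: remove (4,2)
Per-piece attacks for W:
  WN@(4,3): attacks (5,5) (3,5) (2,4) (5,1) (3,1) (2,2)
Union (6 distinct): (2,2) (2,4) (3,1) (3,5) (5,1) (5,5)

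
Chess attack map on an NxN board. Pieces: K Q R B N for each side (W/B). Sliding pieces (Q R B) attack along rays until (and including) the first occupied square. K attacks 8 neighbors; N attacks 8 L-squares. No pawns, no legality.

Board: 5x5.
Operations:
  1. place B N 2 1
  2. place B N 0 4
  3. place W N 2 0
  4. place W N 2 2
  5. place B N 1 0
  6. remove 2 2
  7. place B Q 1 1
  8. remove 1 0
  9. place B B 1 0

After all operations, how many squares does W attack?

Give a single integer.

Op 1: place BN@(2,1)
Op 2: place BN@(0,4)
Op 3: place WN@(2,0)
Op 4: place WN@(2,2)
Op 5: place BN@(1,0)
Op 6: remove (2,2)
Op 7: place BQ@(1,1)
Op 8: remove (1,0)
Op 9: place BB@(1,0)
Per-piece attacks for W:
  WN@(2,0): attacks (3,2) (4,1) (1,2) (0,1)
Union (4 distinct): (0,1) (1,2) (3,2) (4,1)

Answer: 4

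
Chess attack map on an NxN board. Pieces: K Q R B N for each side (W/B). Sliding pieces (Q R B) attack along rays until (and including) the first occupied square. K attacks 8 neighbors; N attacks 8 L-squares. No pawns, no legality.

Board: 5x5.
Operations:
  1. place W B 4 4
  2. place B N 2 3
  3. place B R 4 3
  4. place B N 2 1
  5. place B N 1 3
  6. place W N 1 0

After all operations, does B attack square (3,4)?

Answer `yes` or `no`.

Answer: yes

Derivation:
Op 1: place WB@(4,4)
Op 2: place BN@(2,3)
Op 3: place BR@(4,3)
Op 4: place BN@(2,1)
Op 5: place BN@(1,3)
Op 6: place WN@(1,0)
Per-piece attacks for B:
  BN@(1,3): attacks (3,4) (2,1) (3,2) (0,1)
  BN@(2,1): attacks (3,3) (4,2) (1,3) (0,2) (4,0) (0,0)
  BN@(2,3): attacks (4,4) (0,4) (3,1) (4,2) (1,1) (0,2)
  BR@(4,3): attacks (4,4) (4,2) (4,1) (4,0) (3,3) (2,3) [ray(0,1) blocked at (4,4); ray(-1,0) blocked at (2,3)]
B attacks (3,4): yes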